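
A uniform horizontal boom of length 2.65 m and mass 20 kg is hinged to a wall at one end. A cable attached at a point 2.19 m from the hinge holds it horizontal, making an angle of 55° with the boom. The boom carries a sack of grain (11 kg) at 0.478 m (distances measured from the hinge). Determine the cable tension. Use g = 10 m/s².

T ≈ 177 N

Take moments about the hinge.
Beam weight: 20 × 10 = 200 N down at 1.325 m → arm 1.325 m, τ = 200 × 1.325 = 265 N·m clockwise.
Sack of grain: 11 × 10 = 110 N down at 0.478 m → arm 0.478 m, τ = 110 × 0.478 = 52.58 N·m clockwise.
Total clockwise load moment = 317.6 N·m.
The cable tension T acts at 2.19 m; only its component perpendicular to the boom, T sinθ, produces torque. sin 55° = 0.8192.
Setting net torque to zero: T × 2.19 × 0.8192 = 317.6 → T = 317.6 / 1.794 = 177 N.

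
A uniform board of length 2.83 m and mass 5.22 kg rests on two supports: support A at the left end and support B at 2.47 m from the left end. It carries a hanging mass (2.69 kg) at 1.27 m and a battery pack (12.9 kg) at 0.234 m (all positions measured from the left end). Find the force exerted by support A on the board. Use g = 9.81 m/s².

R_A ≈ 149 N

Choose support B as the axis so its reaction then has zero moment arm.
Beam weight: 5.22 × 9.81 = 51.21 N down at 1.415 m → arm 1.055 m, τ = 51.21 × 1.055 = 54.03 N·m counterclockwise.
Hanging mass: 2.69 × 9.81 = 26.39 N down at 1.27 m → arm 1.2 m, τ = 26.39 × 1.2 = 31.67 N·m counterclockwise.
Battery pack: 12.9 × 9.81 = 126.5 N down at 0.234 m → arm 2.236 m, τ = 126.5 × 2.236 = 282.9 N·m counterclockwise.
Net load moment about support B = 368.6 N·m counterclockwise.
Reaction R at support A is upward at 0 m, arm 2.47 m → moment R × 2.47 clockwise.
For rotational equilibrium, R × 2.47 = 368.6, so R = 149 N.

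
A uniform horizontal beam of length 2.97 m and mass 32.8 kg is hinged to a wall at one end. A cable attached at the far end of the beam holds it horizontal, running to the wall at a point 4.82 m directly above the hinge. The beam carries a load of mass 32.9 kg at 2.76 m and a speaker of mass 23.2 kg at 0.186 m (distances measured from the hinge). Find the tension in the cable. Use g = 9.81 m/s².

Sum moments about the hinge (the unknown hinge reaction has zero arm there).
Beam weight: 32.8 × 9.81 = 321.8 N down at 1.485 m → arm 1.485 m, τ = 321.8 × 1.485 = 477.9 N·m clockwise.
Load: 32.9 × 9.81 = 322.7 N down at 2.76 m → arm 2.76 m, τ = 322.7 × 2.76 = 890.7 N·m clockwise.
Speaker: 23.2 × 9.81 = 227.6 N down at 0.186 m → arm 0.186 m, τ = 227.6 × 0.186 = 42.33 N·m clockwise.
Total clockwise load moment = 1411 N·m.
The cable tension T acts at 2.97 m; only its component perpendicular to the beam, T sinθ, produces torque. sinθ = h/√(h²+d²) = 4.82/√(4.82²+2.97²) = 0.8514.
For rotational equilibrium, T × 2.97 × 0.8514 = 1411, so T = 1411 / 2.529 = 558 N.

T ≈ 558 N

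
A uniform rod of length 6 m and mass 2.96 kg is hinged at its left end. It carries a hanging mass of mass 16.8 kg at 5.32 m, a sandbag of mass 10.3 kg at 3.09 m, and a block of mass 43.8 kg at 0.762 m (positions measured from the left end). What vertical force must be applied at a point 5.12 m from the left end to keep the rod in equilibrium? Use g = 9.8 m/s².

Taking torques about the left end:
Beam weight: 2.96 × 9.8 = 29.01 N down at 3 m → arm 3 m, τ = 29.01 × 3 = 87.03 N·m clockwise.
Hanging mass: 16.8 × 9.8 = 164.6 N down at 5.32 m → arm 5.32 m, τ = 164.6 × 5.32 = 875.7 N·m clockwise.
Sandbag: 10.3 × 9.8 = 100.9 N down at 3.09 m → arm 3.09 m, τ = 100.9 × 3.09 = 311.8 N·m clockwise.
Block: 43.8 × 9.8 = 429.2 N down at 0.762 m → arm 0.762 m, τ = 429.2 × 0.762 = 327.1 N·m clockwise.
Net moment of the loads = 1602 N·m clockwise.
The upward force F acts at a point 5.12 m from the left end, arm 5.12 m, giving F × 5.12 counterclockwise.
Setting net torque to zero: F × 5.12 = 1602 → F = 1602 / 5.12 = 313 N.

F ≈ 313 N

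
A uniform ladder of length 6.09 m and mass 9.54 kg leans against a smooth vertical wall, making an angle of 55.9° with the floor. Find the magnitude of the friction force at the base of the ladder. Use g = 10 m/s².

f ≈ 32.3 N

Taking torques about the foot of the ladder:
Ladder weight 9.54×10 = 95.4 N acts at 3.045 m along the ladder; its horizontal arm is 3.045·cos55.9° = 1.707 m → τ = 162.8 N·m clockwise.
Wall normal N acts horizontally at the top; its moment arm is the height L sinθ = 6.09·sin55.9° = 5.043 m, counterclockwise.
Balancing moments: N × 5.043 = 162.8, giving N = 32.3 N.
ΣFx = 0: friction at the foot balances the wall's push, so f = N_wall = 32.3 N.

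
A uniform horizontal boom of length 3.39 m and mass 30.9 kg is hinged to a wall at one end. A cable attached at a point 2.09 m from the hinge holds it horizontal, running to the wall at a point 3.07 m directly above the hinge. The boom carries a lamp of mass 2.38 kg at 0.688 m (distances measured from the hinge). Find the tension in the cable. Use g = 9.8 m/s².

T ≈ 306 N

Choose the hinge as the axis so the unknown hinge reaction has zero arm there.
Beam weight: 30.9 × 9.8 = 302.8 N down at 1.695 m → arm 1.695 m, τ = 302.8 × 1.695 = 513.2 N·m clockwise.
Lamp: 2.38 × 9.8 = 23.32 N down at 0.688 m → arm 0.688 m, τ = 23.32 × 0.688 = 16.04 N·m clockwise.
Total clockwise load moment = 529.2 N·m.
The cable tension T acts at 2.09 m; only its component perpendicular to the boom, T sinθ, produces torque. sinθ = h/√(h²+d²) = 3.07/√(3.07²+2.09²) = 0.8266.
Setting net torque to zero: T × 2.09 × 0.8266 = 529.2 → T = 529.2 / 1.728 = 306 N.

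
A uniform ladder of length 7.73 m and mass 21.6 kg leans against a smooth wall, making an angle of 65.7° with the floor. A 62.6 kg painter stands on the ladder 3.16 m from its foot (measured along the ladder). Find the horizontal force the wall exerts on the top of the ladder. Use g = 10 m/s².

N_wall ≈ 164 N

About the foot of the ladder:
Ladder weight 21.6×10 = 216 N acts at 3.865 m along the ladder; its horizontal arm is 3.865·cos65.7° = 1.591 m → τ = 343.7 N·m clockwise.
Painter: 62.6×10 = 626 N at 3.16 m → arm 1.3 m → τ = 813.8 N·m clockwise.
Wall normal N acts horizontally at the top; its moment arm is the height L sinθ = 7.73·sin65.7° = 7.045 m, counterclockwise.
Στ = 0 ⇒ N × 7.045 = 1158 ⇒ N = 164 N.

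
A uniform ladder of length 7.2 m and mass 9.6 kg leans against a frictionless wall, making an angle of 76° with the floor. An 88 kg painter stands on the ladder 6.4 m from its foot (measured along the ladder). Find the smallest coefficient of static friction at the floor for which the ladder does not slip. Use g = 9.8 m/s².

μ_min ≈ 0.212

About the foot of the ladder:
Ladder weight 9.6×9.8 = 94.08 N acts at 3.6 m along the ladder; its horizontal arm is 3.6·cos76° = 0.8709 m → τ = 81.93 N·m clockwise.
Painter: 88×9.8 = 862.4 N at 6.4 m → arm 1.548 m → τ = 1335 N·m clockwise.
Wall normal N acts horizontally at the top; its moment arm is the height L sinθ = 7.2·sin76° = 6.986 m, counterclockwise.
For rotational equilibrium, N × 6.986 = 1417, so N = 202.8 N.
ΣFx = 0 ⇒ f = N_wall = 202.8 N. ΣFy = 0 ⇒ N_floor = 956.5 N.
μ_min = f / N_floor = 202.8 / 956.5 = 0.212.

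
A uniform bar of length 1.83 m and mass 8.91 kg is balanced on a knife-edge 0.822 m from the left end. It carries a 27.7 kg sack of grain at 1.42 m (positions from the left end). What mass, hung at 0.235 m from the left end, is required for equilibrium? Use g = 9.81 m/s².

m ≈ 29.6 kg

Taking torques about the knife-edge (at 0.822 m from the left end):
Beam weight: 8.91 × 9.81 = 87.41 N down at 0.915 m → arm 0.093 m, τ = 87.41 × 0.093 = 8.129 N·m clockwise.
Sack of grain: 27.7 × 9.81 = 271.7 N down at 1.42 m → arm 0.598 m, τ = 271.7 × 0.598 = 162.5 N·m clockwise.
Net moment of known loads = 170.6 N·m clockwise.
An unknown mass m at 0.235 m has arm 0.587 m; its moment is m·g·0.587 counterclockwise.
Setting net torque to zero: m × 9.81 × 0.587 = 170.6 → m = 170.6 / (9.81 × 0.587) = 29.6 kg.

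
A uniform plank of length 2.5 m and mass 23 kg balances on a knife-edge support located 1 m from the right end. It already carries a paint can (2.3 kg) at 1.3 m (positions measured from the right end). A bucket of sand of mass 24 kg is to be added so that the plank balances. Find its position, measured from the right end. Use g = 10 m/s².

x ≈ 0.732 m from the right end

Taking torques about the knife-edge support (at 1 m from the right end):
Beam weight: 23 × 10 = 230 N down at 1.25 m → arm 0.25 m, τ = 230 × 0.25 = 57.5 N·m counterclockwise.
Paint can: 2.3 × 10 = 23 N down at 1.3 m → arm 0.3 m, τ = 23 × 0.3 = 6.9 N·m counterclockwise.
Net moment of existing loads = 64.4 N·m counterclockwise.
The bucket of sand weighs 24 × 10 = 240 N and must supply an equal clockwise moment, so its lever arm about the knife-edge support is 64.4 / 240 = 0.268 m.
That puts it at 1 − 0.268 = 0.732 m from the right end.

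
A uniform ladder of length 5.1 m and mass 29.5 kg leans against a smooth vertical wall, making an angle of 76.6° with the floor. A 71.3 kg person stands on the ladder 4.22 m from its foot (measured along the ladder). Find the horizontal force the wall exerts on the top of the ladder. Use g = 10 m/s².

N_wall ≈ 176 N

Taking torques about the foot of the ladder:
Ladder weight 29.5×10 = 295 N acts at 2.55 m along the ladder; its horizontal arm is 2.55·cos76.6° = 0.591 m → τ = 174.3 N·m clockwise.
Person: 71.3×10 = 713 N at 4.22 m → arm 0.978 m → τ = 697.3 N·m clockwise.
Wall normal N acts horizontally at the top; its moment arm is the height L sinθ = 5.1·sin76.6° = 4.961 m, counterclockwise.
Στ = 0 ⇒ N × 4.961 = 871.6 ⇒ N = 176 N.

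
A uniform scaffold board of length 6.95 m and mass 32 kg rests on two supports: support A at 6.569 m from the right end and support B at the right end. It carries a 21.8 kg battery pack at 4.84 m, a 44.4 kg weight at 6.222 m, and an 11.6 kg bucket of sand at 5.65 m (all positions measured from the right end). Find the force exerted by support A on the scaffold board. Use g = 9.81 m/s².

Sum moments about support B (its reaction then has zero moment arm).
Beam weight: 32 × 9.81 = 313.9 N down at 3.475 m → arm 3.475 m, τ = 313.9 × 3.475 = 1091 N·m counterclockwise.
Battery pack: 21.8 × 9.81 = 213.9 N down at 4.84 m → arm 4.84 m, τ = 213.9 × 4.84 = 1035 N·m counterclockwise.
Weight: 44.4 × 9.81 = 435.6 N down at 6.222 m → arm 6.222 m, τ = 435.6 × 6.222 = 2710 N·m counterclockwise.
Bucket of sand: 11.6 × 9.81 = 113.8 N down at 5.65 m → arm 5.65 m, τ = 113.8 × 5.65 = 643 N·m counterclockwise.
Net load moment about support B = 5479 N·m counterclockwise.
Reaction R at support A is upward at 6.569 m, arm 6.569 m → moment R × 6.569 clockwise.
For rotational equilibrium, R × 6.569 = 5479, so R = 834 N.

R_A ≈ 834 N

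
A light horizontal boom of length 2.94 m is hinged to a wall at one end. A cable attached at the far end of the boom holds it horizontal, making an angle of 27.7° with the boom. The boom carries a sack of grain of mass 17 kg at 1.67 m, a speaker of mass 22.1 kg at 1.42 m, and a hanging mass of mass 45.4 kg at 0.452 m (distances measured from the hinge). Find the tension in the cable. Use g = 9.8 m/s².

Take moments about the hinge.
Sack of grain: 17 × 9.8 = 166.6 N down at 1.67 m → arm 1.67 m, τ = 166.6 × 1.67 = 278.2 N·m clockwise.
Speaker: 22.1 × 9.8 = 216.6 N down at 1.42 m → arm 1.42 m, τ = 216.6 × 1.42 = 307.6 N·m clockwise.
Hanging mass: 45.4 × 9.8 = 444.9 N down at 0.452 m → arm 0.452 m, τ = 444.9 × 0.452 = 201.1 N·m clockwise.
Total clockwise load moment = 786.9 N·m.
The cable tension T acts at 2.94 m; only its component perpendicular to the boom, T sinθ, produces torque. sin 27.7° = 0.4648.
Setting net torque to zero: T × 2.94 × 0.4648 = 786.9 → T = 786.9 / 1.367 = 576 N.

T ≈ 576 N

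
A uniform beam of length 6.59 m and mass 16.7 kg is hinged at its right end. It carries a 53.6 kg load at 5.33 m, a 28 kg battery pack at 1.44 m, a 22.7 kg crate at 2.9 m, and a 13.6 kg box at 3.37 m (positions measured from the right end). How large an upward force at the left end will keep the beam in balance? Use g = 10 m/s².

Sum moments about the right end (the unknown pivot reaction has zero arm there).
Beam weight: 16.7 × 10 = 167 N down at 3.295 m → arm 3.295 m, τ = 167 × 3.295 = 550.3 N·m counterclockwise.
Load: 53.6 × 10 = 536 N down at 5.33 m → arm 5.33 m, τ = 536 × 5.33 = 2857 N·m counterclockwise.
Battery pack: 28 × 10 = 280 N down at 1.44 m → arm 1.44 m, τ = 280 × 1.44 = 403.2 N·m counterclockwise.
Crate: 22.7 × 10 = 227 N down at 2.9 m → arm 2.9 m, τ = 227 × 2.9 = 658.3 N·m counterclockwise.
Box: 13.6 × 10 = 136 N down at 3.37 m → arm 3.37 m, τ = 136 × 3.37 = 458.3 N·m counterclockwise.
Net moment of the loads = 4927 N·m counterclockwise.
The upward force F acts at the left end, arm 6.59 m, giving F × 6.59 clockwise.
Στ = 0 ⇒ F × 6.59 = 4927 ⇒ F = 4927 / 6.59 = 748 N.

F ≈ 748 N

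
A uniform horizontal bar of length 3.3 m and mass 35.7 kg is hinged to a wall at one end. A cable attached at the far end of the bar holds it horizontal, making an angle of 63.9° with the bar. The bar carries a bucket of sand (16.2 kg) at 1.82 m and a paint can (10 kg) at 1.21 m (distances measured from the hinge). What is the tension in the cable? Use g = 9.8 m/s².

T ≈ 332 N

Choose the hinge as the axis so the unknown hinge reaction has zero arm there.
Beam weight: 35.7 × 9.8 = 349.9 N down at 1.65 m → arm 1.65 m, τ = 349.9 × 1.65 = 577.3 N·m clockwise.
Bucket of sand: 16.2 × 9.8 = 158.8 N down at 1.82 m → arm 1.82 m, τ = 158.8 × 1.82 = 289 N·m clockwise.
Paint can: 10 × 9.8 = 98 N down at 1.21 m → arm 1.21 m, τ = 98 × 1.21 = 118.6 N·m clockwise.
Total clockwise load moment = 984.9 N·m.
The cable tension T acts at 3.3 m; only its component perpendicular to the bar, T sinθ, produces torque. sin 63.9° = 0.898.
For rotational equilibrium, T × 3.3 × 0.898 = 984.9, so T = 984.9 / 2.963 = 332 N.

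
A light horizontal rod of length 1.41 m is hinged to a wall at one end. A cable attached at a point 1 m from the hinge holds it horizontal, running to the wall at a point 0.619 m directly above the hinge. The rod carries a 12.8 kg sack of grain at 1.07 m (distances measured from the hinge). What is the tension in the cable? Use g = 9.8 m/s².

Choose the hinge as the axis so the unknown hinge reaction has zero arm there.
Sack of grain: 12.8 × 9.8 = 125.4 N down at 1.07 m → arm 1.07 m, τ = 125.4 × 1.07 = 134.2 N·m clockwise.
Total clockwise load moment = 134.2 N·m.
The cable tension T acts at 1 m; only its component perpendicular to the rod, T sinθ, produces torque. sinθ = h/√(h²+d²) = 0.619/√(0.619²+1²) = 0.5263.
Setting net torque to zero: T × 1 × 0.5263 = 134.2 → T = 134.2 / 0.5263 = 255 N.

T ≈ 255 N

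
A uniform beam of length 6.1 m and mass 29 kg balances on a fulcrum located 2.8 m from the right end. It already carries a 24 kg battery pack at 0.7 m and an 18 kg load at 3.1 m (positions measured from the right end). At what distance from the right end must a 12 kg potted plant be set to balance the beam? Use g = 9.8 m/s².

x ≈ 5.95 m from the right end

About the fulcrum (at 2.8 m from the right end):
Beam weight: 29 × 9.8 = 284.2 N down at 3.05 m → arm 0.25 m, τ = 284.2 × 0.25 = 71.05 N·m counterclockwise.
Battery pack: 24 × 9.8 = 235.2 N down at 0.7 m → arm 2.1 m, τ = 235.2 × 2.1 = 493.9 N·m clockwise.
Load: 18 × 9.8 = 176.4 N down at 3.1 m → arm 0.3 m, τ = 176.4 × 0.3 = 52.92 N·m counterclockwise.
Net moment of existing loads = 369.9 N·m clockwise.
The potted plant weighs 12 × 9.8 = 117.6 N and must supply an equal counterclockwise moment, so its lever arm about the fulcrum is 369.9 / 117.6 = 3.15 m.
That puts it at 2.8 + 3.15 = 5.95 m from the right end.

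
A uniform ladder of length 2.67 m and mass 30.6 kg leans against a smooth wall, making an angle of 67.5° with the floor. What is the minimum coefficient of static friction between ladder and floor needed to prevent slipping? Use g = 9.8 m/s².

μ_min ≈ 0.207

Sum moments about the foot of the ladder (the floor normal and friction both act there and drop out).
Ladder weight 30.6×9.8 = 299.9 N acts at 1.335 m along the ladder; its horizontal arm is 1.335·cos67.5° = 0.5109 m → τ = 153.2 N·m clockwise.
Wall normal N acts horizontally at the top; its moment arm is the height L sinθ = 2.67·sin67.5° = 2.467 m, counterclockwise.
Balancing moments: N × 2.467 = 153.2, giving N = 62.1 N.
ΣFx = 0 ⇒ f = N_wall = 62.1 N. ΣFy = 0 ⇒ N_floor = 299.9 N.
μ_min = f / N_floor = 62.1 / 299.9 = 0.207.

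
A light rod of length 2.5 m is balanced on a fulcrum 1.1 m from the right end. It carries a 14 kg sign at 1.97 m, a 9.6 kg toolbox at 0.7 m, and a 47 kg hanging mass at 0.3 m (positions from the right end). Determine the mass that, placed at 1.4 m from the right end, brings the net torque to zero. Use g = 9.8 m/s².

Choose the fulcrum (at 1.1 m from the right end) as the axis so the support reaction has zero arm there.
Sign: 14 × 9.8 = 137.2 N down at 1.97 m → arm 0.87 m, τ = 137.2 × 0.87 = 119.4 N·m counterclockwise.
Toolbox: 9.6 × 9.8 = 94.08 N down at 0.7 m → arm 0.4 m, τ = 94.08 × 0.4 = 37.63 N·m clockwise.
Hanging mass: 47 × 9.8 = 460.6 N down at 0.3 m → arm 0.8 m, τ = 460.6 × 0.8 = 368.5 N·m clockwise.
Net moment of known loads = 286.7 N·m clockwise.
An unknown mass m at 1.4 m has arm 0.3 m; its moment is m·g·0.3 counterclockwise.
Balancing moments: m × 9.8 × 0.3 = 286.7, giving m = 286.7 / (9.8 × 0.3) = 97.5 kg.

m ≈ 97.5 kg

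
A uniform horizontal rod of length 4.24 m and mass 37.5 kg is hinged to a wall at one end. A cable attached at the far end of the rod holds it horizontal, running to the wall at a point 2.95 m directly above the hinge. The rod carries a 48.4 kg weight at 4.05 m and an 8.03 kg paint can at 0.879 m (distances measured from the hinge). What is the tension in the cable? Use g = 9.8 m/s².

T ≈ 1140 N

Choose the hinge as the axis so the unknown hinge reaction has zero arm there.
Beam weight: 37.5 × 9.8 = 367.5 N down at 2.12 m → arm 2.12 m, τ = 367.5 × 2.12 = 779.1 N·m clockwise.
Weight: 48.4 × 9.8 = 474.3 N down at 4.05 m → arm 4.05 m, τ = 474.3 × 4.05 = 1921 N·m clockwise.
Paint can: 8.03 × 9.8 = 78.69 N down at 0.879 m → arm 0.879 m, τ = 78.69 × 0.879 = 69.17 N·m clockwise.
Total clockwise load moment = 2769 N·m.
The cable tension T acts at 4.24 m; only its component perpendicular to the rod, T sinθ, produces torque. sinθ = h/√(h²+d²) = 2.95/√(2.95²+4.24²) = 0.5711.
Στ = 0 ⇒ T × 4.24 × 0.5711 = 2769 ⇒ T = 2769 / 2.421 = 1140 N.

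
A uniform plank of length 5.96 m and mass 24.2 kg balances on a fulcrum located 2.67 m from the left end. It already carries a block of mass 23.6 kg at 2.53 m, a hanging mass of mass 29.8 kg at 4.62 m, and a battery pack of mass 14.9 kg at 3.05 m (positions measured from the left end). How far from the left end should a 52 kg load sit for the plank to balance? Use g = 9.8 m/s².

Choose the fulcrum (at 2.67 m from the left end) as the axis so the support reaction has zero arm there.
Beam weight: 24.2 × 9.8 = 237.2 N down at 2.98 m → arm 0.31 m, τ = 237.2 × 0.31 = 73.53 N·m clockwise.
Block: 23.6 × 9.8 = 231.3 N down at 2.53 m → arm 0.14 m, τ = 231.3 × 0.14 = 32.38 N·m counterclockwise.
Hanging mass: 29.8 × 9.8 = 292 N down at 4.62 m → arm 1.95 m, τ = 292 × 1.95 = 569.4 N·m clockwise.
Battery pack: 14.9 × 9.8 = 146 N down at 3.05 m → arm 0.38 m, τ = 146 × 0.38 = 55.48 N·m clockwise.
Net moment of existing loads = 666 N·m clockwise.
The load weighs 52 × 9.8 = 509.6 N and must supply an equal counterclockwise moment, so its lever arm about the fulcrum is 666 / 509.6 = 1.31 m.
That puts it at 2.67 − 1.31 = 1.36 m from the left end.

x ≈ 1.36 m from the left end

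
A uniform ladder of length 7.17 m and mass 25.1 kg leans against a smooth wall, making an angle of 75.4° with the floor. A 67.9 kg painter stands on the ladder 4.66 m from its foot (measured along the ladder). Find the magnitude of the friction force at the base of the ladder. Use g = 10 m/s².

f ≈ 148 N

Sum moments about the foot of the ladder (the floor normal and friction both act there and drop out).
Ladder weight 25.1×10 = 251 N acts at 3.585 m along the ladder; its horizontal arm is 3.585·cos75.4° = 0.9037 m → τ = 226.8 N·m clockwise.
Painter: 67.9×10 = 679 N at 4.66 m → arm 1.175 m → τ = 797.8 N·m clockwise.
Wall normal N acts horizontally at the top; its moment arm is the height L sinθ = 7.17·sin75.4° = 6.938 m, counterclockwise.
Balancing moments: N × 6.938 = 1025, giving N = 148 N.
ΣFx = 0: friction at the foot balances the wall's push, so f = N_wall = 148 N.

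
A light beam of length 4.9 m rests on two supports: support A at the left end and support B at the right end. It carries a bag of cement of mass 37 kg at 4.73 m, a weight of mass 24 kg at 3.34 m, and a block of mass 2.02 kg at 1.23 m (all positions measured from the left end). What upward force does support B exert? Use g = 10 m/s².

R_B ≈ 526 N

Taking torques about support A:
Bag of cement: 37 × 10 = 370 N down at 4.73 m → arm 4.73 m, τ = 370 × 4.73 = 1750 N·m clockwise.
Weight: 24 × 10 = 240 N down at 3.34 m → arm 3.34 m, τ = 240 × 3.34 = 801.6 N·m clockwise.
Block: 2.02 × 10 = 20.2 N down at 1.23 m → arm 1.23 m, τ = 20.2 × 1.23 = 24.85 N·m clockwise.
Net load moment about support A = 2576 N·m clockwise.
Reaction R at support B is upward at 4.9 m, arm 4.9 m → moment R × 4.9 counterclockwise.
Στ = 0 ⇒ R × 4.9 = 2576 ⇒ R = 526 N.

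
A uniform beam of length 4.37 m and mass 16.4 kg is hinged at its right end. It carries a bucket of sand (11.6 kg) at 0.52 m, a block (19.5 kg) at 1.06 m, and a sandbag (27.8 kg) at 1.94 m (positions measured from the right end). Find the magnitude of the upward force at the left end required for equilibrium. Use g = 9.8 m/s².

F ≈ 261 N

Taking torques about the right end:
Beam weight: 16.4 × 9.8 = 160.7 N down at 2.185 m → arm 2.185 m, τ = 160.7 × 2.185 = 351.1 N·m counterclockwise.
Bucket of sand: 11.6 × 9.8 = 113.7 N down at 0.52 m → arm 0.52 m, τ = 113.7 × 0.52 = 59.12 N·m counterclockwise.
Block: 19.5 × 9.8 = 191.1 N down at 1.06 m → arm 1.06 m, τ = 191.1 × 1.06 = 202.6 N·m counterclockwise.
Sandbag: 27.8 × 9.8 = 272.4 N down at 1.94 m → arm 1.94 m, τ = 272.4 × 1.94 = 528.5 N·m counterclockwise.
Net moment of the loads = 1141 N·m counterclockwise.
The upward force F acts at the left end, arm 4.37 m, giving F × 4.37 clockwise.
For rotational equilibrium, F × 4.37 = 1141, so F = 1141 / 4.37 = 261 N.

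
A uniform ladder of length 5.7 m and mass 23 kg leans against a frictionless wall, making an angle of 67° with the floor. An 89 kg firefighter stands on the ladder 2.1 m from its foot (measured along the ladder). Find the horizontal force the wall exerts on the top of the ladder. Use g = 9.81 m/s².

Taking torques about the foot of the ladder:
Ladder weight 23×9.81 = 225.6 N acts at 2.85 m along the ladder; its horizontal arm is 2.85·cos67° = 1.114 m → τ = 251.3 N·m clockwise.
Firefighter: 89×9.81 = 873.1 N at 2.1 m → arm 0.8205 m → τ = 716.4 N·m clockwise.
Wall normal N acts horizontally at the top; its moment arm is the height L sinθ = 5.7·sin67° = 5.247 m, counterclockwise.
Setting net torque to zero: N × 5.247 = 967.7 → N = 184 N.

N_wall ≈ 184 N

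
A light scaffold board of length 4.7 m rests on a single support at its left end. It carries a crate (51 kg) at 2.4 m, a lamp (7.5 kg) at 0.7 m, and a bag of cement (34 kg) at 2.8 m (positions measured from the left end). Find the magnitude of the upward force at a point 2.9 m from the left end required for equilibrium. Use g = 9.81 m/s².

F ≈ 754 N

About the left end:
Crate: 51 × 9.81 = 500.3 N down at 2.4 m → arm 2.4 m, τ = 500.3 × 2.4 = 1201 N·m clockwise.
Lamp: 7.5 × 9.81 = 73.58 N down at 0.7 m → arm 0.7 m, τ = 73.58 × 0.7 = 51.51 N·m clockwise.
Bag of cement: 34 × 9.81 = 333.5 N down at 2.8 m → arm 2.8 m, τ = 333.5 × 2.8 = 933.8 N·m clockwise.
Net moment of the loads = 2186 N·m clockwise.
The upward force F acts at a point 2.9 m from the left end, arm 2.9 m, giving F × 2.9 counterclockwise.
For rotational equilibrium, F × 2.9 = 2186, so F = 2186 / 2.9 = 754 N.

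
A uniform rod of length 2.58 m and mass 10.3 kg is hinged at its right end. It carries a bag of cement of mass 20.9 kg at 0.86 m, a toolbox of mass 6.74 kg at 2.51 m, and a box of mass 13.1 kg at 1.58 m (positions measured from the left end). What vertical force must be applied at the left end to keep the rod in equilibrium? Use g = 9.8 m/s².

F ≈ 239 N

Take moments about the right end.
Beam weight: 10.3 × 9.8 = 100.9 N down at 1.29 m → arm 1.29 m, τ = 100.9 × 1.29 = 130.2 N·m counterclockwise.
Bag of cement: 20.9 × 9.8 = 204.8 N down at 0.86 m → arm 1.72 m, τ = 204.8 × 1.72 = 352.3 N·m counterclockwise.
Toolbox: 6.74 × 9.8 = 66.05 N down at 2.51 m → arm 0.07 m, τ = 66.05 × 0.07 = 4.623 N·m counterclockwise.
Box: 13.1 × 9.8 = 128.4 N down at 1.58 m → arm 1 m, τ = 128.4 × 1 = 128.4 N·m counterclockwise.
Net moment of the loads = 615.5 N·m counterclockwise.
The upward force F acts at the left end, arm 2.58 m, giving F × 2.58 clockwise.
Στ = 0 ⇒ F × 2.58 = 615.5 ⇒ F = 615.5 / 2.58 = 239 N.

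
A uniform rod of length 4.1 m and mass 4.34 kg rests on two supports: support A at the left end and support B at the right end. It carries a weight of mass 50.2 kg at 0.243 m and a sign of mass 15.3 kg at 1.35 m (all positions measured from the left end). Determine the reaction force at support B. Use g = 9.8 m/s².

R_B ≈ 99.8 N

About support A:
Beam weight: 4.34 × 9.8 = 42.53 N down at 2.05 m → arm 2.05 m, τ = 42.53 × 2.05 = 87.19 N·m clockwise.
Weight: 50.2 × 9.8 = 492 N down at 0.243 m → arm 0.243 m, τ = 492 × 0.243 = 119.6 N·m clockwise.
Sign: 15.3 × 9.8 = 149.9 N down at 1.35 m → arm 1.35 m, τ = 149.9 × 1.35 = 202.4 N·m clockwise.
Net load moment about support A = 409.2 N·m clockwise.
Reaction R at support B is upward at 4.1 m, arm 4.1 m → moment R × 4.1 counterclockwise.
For rotational equilibrium, R × 4.1 = 409.2, so R = 99.8 N.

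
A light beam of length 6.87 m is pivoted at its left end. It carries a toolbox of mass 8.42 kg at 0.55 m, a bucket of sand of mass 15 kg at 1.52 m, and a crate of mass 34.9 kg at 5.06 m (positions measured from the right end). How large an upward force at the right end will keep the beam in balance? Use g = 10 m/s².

F ≈ 286 N

Taking torques about the left end:
Toolbox: 8.42 × 10 = 84.2 N down at 0.55 m → arm 6.32 m, τ = 84.2 × 6.32 = 532.1 N·m clockwise.
Bucket of sand: 15 × 10 = 150 N down at 1.52 m → arm 5.35 m, τ = 150 × 5.35 = 802.5 N·m clockwise.
Crate: 34.9 × 10 = 349 N down at 5.06 m → arm 1.81 m, τ = 349 × 1.81 = 631.7 N·m clockwise.
Net moment of the loads = 1966 N·m clockwise.
The upward force F acts at the right end, arm 6.87 m, giving F × 6.87 counterclockwise.
Στ = 0 ⇒ F × 6.87 = 1966 ⇒ F = 1966 / 6.87 = 286 N.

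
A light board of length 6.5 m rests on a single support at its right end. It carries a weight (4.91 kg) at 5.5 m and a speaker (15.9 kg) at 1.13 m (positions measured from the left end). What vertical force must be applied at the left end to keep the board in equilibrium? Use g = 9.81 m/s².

About the right end:
Weight: 4.91 × 9.81 = 48.17 N down at 5.5 m → arm 1 m, τ = 48.17 × 1 = 48.17 N·m counterclockwise.
Speaker: 15.9 × 9.81 = 156 N down at 1.13 m → arm 5.37 m, τ = 156 × 5.37 = 837.7 N·m counterclockwise.
Net moment of the loads = 885.9 N·m counterclockwise.
The upward force F acts at the left end, arm 6.5 m, giving F × 6.5 clockwise.
Στ = 0 ⇒ F × 6.5 = 885.9 ⇒ F = 885.9 / 6.5 = 136 N.

F ≈ 136 N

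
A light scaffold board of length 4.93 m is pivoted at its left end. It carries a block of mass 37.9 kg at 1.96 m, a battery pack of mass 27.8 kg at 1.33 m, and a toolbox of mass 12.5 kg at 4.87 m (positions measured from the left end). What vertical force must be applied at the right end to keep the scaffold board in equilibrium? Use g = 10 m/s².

F ≈ 349 N

Take moments about the left end.
Block: 37.9 × 10 = 379 N down at 1.96 m → arm 1.96 m, τ = 379 × 1.96 = 742.8 N·m clockwise.
Battery pack: 27.8 × 10 = 278 N down at 1.33 m → arm 1.33 m, τ = 278 × 1.33 = 369.7 N·m clockwise.
Toolbox: 12.5 × 10 = 125 N down at 4.87 m → arm 4.87 m, τ = 125 × 4.87 = 608.8 N·m clockwise.
Net moment of the loads = 1721 N·m clockwise.
The upward force F acts at the right end, arm 4.93 m, giving F × 4.93 counterclockwise.
Στ = 0 ⇒ F × 4.93 = 1721 ⇒ F = 1721 / 4.93 = 349 N.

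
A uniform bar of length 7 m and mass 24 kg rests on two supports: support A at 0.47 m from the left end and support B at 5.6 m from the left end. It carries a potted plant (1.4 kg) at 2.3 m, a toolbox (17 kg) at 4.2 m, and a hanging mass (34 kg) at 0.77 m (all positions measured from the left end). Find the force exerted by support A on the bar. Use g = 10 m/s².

R_A ≈ 474 N

About support B:
Beam weight: 24 × 10 = 240 N down at 3.5 m → arm 2.1 m, τ = 240 × 2.1 = 504 N·m counterclockwise.
Potted plant: 1.4 × 10 = 14 N down at 2.3 m → arm 3.3 m, τ = 14 × 3.3 = 46.2 N·m counterclockwise.
Toolbox: 17 × 10 = 170 N down at 4.2 m → arm 1.4 m, τ = 170 × 1.4 = 238 N·m counterclockwise.
Hanging mass: 34 × 10 = 340 N down at 0.77 m → arm 4.83 m, τ = 340 × 4.83 = 1642 N·m counterclockwise.
Net load moment about support B = 2430 N·m counterclockwise.
Reaction R at support A is upward at 0.47 m, arm 5.13 m → moment R × 5.13 clockwise.
Στ = 0 ⇒ R × 5.13 = 2430 ⇒ R = 474 N.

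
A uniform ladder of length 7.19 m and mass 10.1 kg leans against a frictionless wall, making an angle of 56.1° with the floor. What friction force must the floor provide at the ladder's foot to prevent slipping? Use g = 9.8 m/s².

Choose the foot of the ladder as the axis so the floor normal and friction both act there and drop out.
Ladder weight 10.1×9.8 = 98.98 N acts at 3.595 m along the ladder; its horizontal arm is 3.595·cos56.1° = 2.005 m → τ = 198.5 N·m clockwise.
Wall normal N acts horizontally at the top; its moment arm is the height L sinθ = 7.19·sin56.1° = 5.968 m, counterclockwise.
Setting net torque to zero: N × 5.968 = 198.5 → N = 33.3 N.
ΣFx = 0: friction at the foot balances the wall's push, so f = N_wall = 33.3 N.

f ≈ 33.3 N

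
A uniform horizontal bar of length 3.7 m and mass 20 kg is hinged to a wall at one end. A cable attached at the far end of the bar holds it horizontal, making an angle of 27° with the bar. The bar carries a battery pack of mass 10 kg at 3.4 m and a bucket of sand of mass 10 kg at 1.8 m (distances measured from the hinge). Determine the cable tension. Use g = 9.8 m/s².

T ≈ 519 N

Sum moments about the hinge (the unknown hinge reaction has zero arm there).
Beam weight: 20 × 9.8 = 196 N down at 1.85 m → arm 1.85 m, τ = 196 × 1.85 = 362.6 N·m clockwise.
Battery pack: 10 × 9.8 = 98 N down at 3.4 m → arm 3.4 m, τ = 98 × 3.4 = 333.2 N·m clockwise.
Bucket of sand: 10 × 9.8 = 98 N down at 1.8 m → arm 1.8 m, τ = 98 × 1.8 = 176.4 N·m clockwise.
Total clockwise load moment = 872.2 N·m.
The cable tension T acts at 3.7 m; only its component perpendicular to the bar, T sinθ, produces torque. sin 27° = 0.454.
Setting net torque to zero: T × 3.7 × 0.454 = 872.2 → T = 872.2 / 1.68 = 519 N.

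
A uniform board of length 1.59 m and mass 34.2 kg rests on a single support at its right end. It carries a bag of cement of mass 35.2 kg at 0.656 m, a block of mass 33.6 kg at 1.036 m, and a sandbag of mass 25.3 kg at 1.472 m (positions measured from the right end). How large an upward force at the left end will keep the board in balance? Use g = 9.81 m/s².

F ≈ 755 N

Sum moments about the right end (the unknown pivot reaction has zero arm there).
Beam weight: 34.2 × 9.81 = 335.5 N down at 0.795 m → arm 0.795 m, τ = 335.5 × 0.795 = 266.7 N·m counterclockwise.
Bag of cement: 35.2 × 9.81 = 345.3 N down at 0.656 m → arm 0.656 m, τ = 345.3 × 0.656 = 226.5 N·m counterclockwise.
Block: 33.6 × 9.81 = 329.6 N down at 1.036 m → arm 1.036 m, τ = 329.6 × 1.036 = 341.5 N·m counterclockwise.
Sandbag: 25.3 × 9.81 = 248.2 N down at 1.472 m → arm 1.472 m, τ = 248.2 × 1.472 = 365.4 N·m counterclockwise.
Net moment of the loads = 1200 N·m counterclockwise.
The upward force F acts at the left end, arm 1.59 m, giving F × 1.59 clockwise.
For rotational equilibrium, F × 1.59 = 1200, so F = 1200 / 1.59 = 755 N.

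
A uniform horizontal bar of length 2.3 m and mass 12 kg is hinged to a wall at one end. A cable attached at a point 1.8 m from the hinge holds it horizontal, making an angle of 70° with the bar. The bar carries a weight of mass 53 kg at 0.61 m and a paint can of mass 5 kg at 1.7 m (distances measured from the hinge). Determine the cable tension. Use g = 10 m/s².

T ≈ 323 N

Taking torques about the hinge:
Beam weight: 12 × 10 = 120 N down at 1.15 m → arm 1.15 m, τ = 120 × 1.15 = 138 N·m clockwise.
Weight: 53 × 10 = 530 N down at 0.61 m → arm 0.61 m, τ = 530 × 0.61 = 323.3 N·m clockwise.
Paint can: 5 × 10 = 50 N down at 1.7 m → arm 1.7 m, τ = 50 × 1.7 = 85 N·m clockwise.
Total clockwise load moment = 546.3 N·m.
The cable tension T acts at 1.8 m; only its component perpendicular to the bar, T sinθ, produces torque. sin 70° = 0.9397.
Balancing moments: T × 1.8 × 0.9397 = 546.3, giving T = 546.3 / 1.691 = 323 N.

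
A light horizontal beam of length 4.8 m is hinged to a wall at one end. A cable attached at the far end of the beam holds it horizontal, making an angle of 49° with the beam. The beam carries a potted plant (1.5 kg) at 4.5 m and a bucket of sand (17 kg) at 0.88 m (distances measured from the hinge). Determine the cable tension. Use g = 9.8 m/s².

T ≈ 58.7 N

Choose the hinge as the axis so the unknown hinge reaction has zero arm there.
Potted plant: 1.5 × 9.8 = 14.7 N down at 4.5 m → arm 4.5 m, τ = 14.7 × 4.5 = 66.15 N·m clockwise.
Bucket of sand: 17 × 9.8 = 166.6 N down at 0.88 m → arm 0.88 m, τ = 166.6 × 0.88 = 146.6 N·m clockwise.
Total clockwise load moment = 212.8 N·m.
The cable tension T acts at 4.8 m; only its component perpendicular to the beam, T sinθ, produces torque. sin 49° = 0.7547.
Setting net torque to zero: T × 4.8 × 0.7547 = 212.8 → T = 212.8 / 3.623 = 58.7 N.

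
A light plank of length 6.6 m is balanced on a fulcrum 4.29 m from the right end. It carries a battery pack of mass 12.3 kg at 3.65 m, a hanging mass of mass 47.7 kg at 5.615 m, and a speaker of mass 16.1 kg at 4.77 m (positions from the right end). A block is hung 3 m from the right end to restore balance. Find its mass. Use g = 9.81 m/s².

Take moments about the fulcrum (at 4.29 m from the right end).
Battery pack: 12.3 × 9.81 = 120.7 N down at 3.65 m → arm 0.64 m, τ = 120.7 × 0.64 = 77.25 N·m clockwise.
Hanging mass: 47.7 × 9.81 = 467.9 N down at 5.615 m → arm 1.325 m, τ = 467.9 × 1.325 = 620 N·m counterclockwise.
Speaker: 16.1 × 9.81 = 157.9 N down at 4.77 m → arm 0.48 m, τ = 157.9 × 0.48 = 75.79 N·m counterclockwise.
Net moment of known loads = 618.5 N·m counterclockwise.
An unknown mass m at 3 m has arm 1.29 m; its moment is m·g·1.29 clockwise.
Setting net torque to zero: m × 9.81 × 1.29 = 618.5 → m = 618.5 / (9.81 × 1.29) = 48.9 kg.

m ≈ 48.9 kg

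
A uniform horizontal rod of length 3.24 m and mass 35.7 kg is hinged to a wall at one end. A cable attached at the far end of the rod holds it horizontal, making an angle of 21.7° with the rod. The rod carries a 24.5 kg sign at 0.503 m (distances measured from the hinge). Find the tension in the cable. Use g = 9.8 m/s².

T ≈ 574 N

Choose the hinge as the axis so the unknown hinge reaction has zero arm there.
Beam weight: 35.7 × 9.8 = 349.9 N down at 1.62 m → arm 1.62 m, τ = 349.9 × 1.62 = 566.8 N·m clockwise.
Sign: 24.5 × 9.8 = 240.1 N down at 0.503 m → arm 0.503 m, τ = 240.1 × 0.503 = 120.8 N·m clockwise.
Total clockwise load moment = 687.6 N·m.
The cable tension T acts at 3.24 m; only its component perpendicular to the rod, T sinθ, produces torque. sin 21.7° = 0.3697.
Setting net torque to zero: T × 3.24 × 0.3697 = 687.6 → T = 687.6 / 1.198 = 574 N.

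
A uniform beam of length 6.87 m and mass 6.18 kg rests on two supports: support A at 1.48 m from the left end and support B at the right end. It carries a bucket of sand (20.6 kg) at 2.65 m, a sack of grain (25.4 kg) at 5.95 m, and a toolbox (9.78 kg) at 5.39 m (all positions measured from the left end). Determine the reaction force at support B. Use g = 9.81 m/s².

About support A:
Beam weight: 6.18 × 9.81 = 60.63 N down at 3.435 m → arm 1.955 m, τ = 60.63 × 1.955 = 118.5 N·m clockwise.
Bucket of sand: 20.6 × 9.81 = 202.1 N down at 2.65 m → arm 1.17 m, τ = 202.1 × 1.17 = 236.5 N·m clockwise.
Sack of grain: 25.4 × 9.81 = 249.2 N down at 5.95 m → arm 4.47 m, τ = 249.2 × 4.47 = 1114 N·m clockwise.
Toolbox: 9.78 × 9.81 = 95.94 N down at 5.39 m → arm 3.91 m, τ = 95.94 × 3.91 = 375.1 N·m clockwise.
Net load moment about support A = 1844 N·m clockwise.
Reaction R at support B is upward at 6.87 m, arm 5.39 m → moment R × 5.39 counterclockwise.
Στ = 0 ⇒ R × 5.39 = 1844 ⇒ R = 342 N.

R_B ≈ 342 N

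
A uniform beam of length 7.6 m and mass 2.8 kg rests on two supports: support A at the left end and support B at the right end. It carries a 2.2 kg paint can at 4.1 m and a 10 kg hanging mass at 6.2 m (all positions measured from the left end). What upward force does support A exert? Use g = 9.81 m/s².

Taking torques about support B:
Beam weight: 2.8 × 9.81 = 27.47 N down at 3.8 m → arm 3.8 m, τ = 27.47 × 3.8 = 104.4 N·m counterclockwise.
Paint can: 2.2 × 9.81 = 21.58 N down at 4.1 m → arm 3.5 m, τ = 21.58 × 3.5 = 75.53 N·m counterclockwise.
Hanging mass: 10 × 9.81 = 98.1 N down at 6.2 m → arm 1.4 m, τ = 98.1 × 1.4 = 137.3 N·m counterclockwise.
Net load moment about support B = 317.2 N·m counterclockwise.
Reaction R at support A is upward at 0 m, arm 7.6 m → moment R × 7.6 clockwise.
Setting net torque to zero: R × 7.6 = 317.2 → R = 41.7 N.

R_A ≈ 41.7 N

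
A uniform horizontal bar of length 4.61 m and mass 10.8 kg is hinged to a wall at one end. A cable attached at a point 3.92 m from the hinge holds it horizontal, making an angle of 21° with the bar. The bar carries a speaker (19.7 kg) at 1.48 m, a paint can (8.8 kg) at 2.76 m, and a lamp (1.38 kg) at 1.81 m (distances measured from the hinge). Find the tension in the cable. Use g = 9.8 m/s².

T ≈ 564 N

Sum moments about the hinge (the unknown hinge reaction has zero arm there).
Beam weight: 10.8 × 9.8 = 105.8 N down at 2.305 m → arm 2.305 m, τ = 105.8 × 2.305 = 243.9 N·m clockwise.
Speaker: 19.7 × 9.8 = 193.1 N down at 1.48 m → arm 1.48 m, τ = 193.1 × 1.48 = 285.8 N·m clockwise.
Paint can: 8.8 × 9.8 = 86.24 N down at 2.76 m → arm 2.76 m, τ = 86.24 × 2.76 = 238 N·m clockwise.
Lamp: 1.38 × 9.8 = 13.52 N down at 1.81 m → arm 1.81 m, τ = 13.52 × 1.81 = 24.47 N·m clockwise.
Total clockwise load moment = 792.2 N·m.
The cable tension T acts at 3.92 m; only its component perpendicular to the bar, T sinθ, produces torque. sin 21° = 0.3584.
Balancing moments: T × 3.92 × 0.3584 = 792.2, giving T = 792.2 / 1.405 = 564 N.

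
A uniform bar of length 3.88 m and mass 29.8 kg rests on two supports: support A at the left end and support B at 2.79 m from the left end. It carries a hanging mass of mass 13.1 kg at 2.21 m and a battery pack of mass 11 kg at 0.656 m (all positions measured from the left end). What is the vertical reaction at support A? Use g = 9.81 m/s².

About support B:
Beam weight: 29.8 × 9.81 = 292.3 N down at 1.94 m → arm 0.85 m, τ = 292.3 × 0.85 = 248.5 N·m counterclockwise.
Hanging mass: 13.1 × 9.81 = 128.5 N down at 2.21 m → arm 0.58 m, τ = 128.5 × 0.58 = 74.53 N·m counterclockwise.
Battery pack: 11 × 9.81 = 107.9 N down at 0.656 m → arm 2.134 m, τ = 107.9 × 2.134 = 230.3 N·m counterclockwise.
Net load moment about support B = 553.3 N·m counterclockwise.
Reaction R at support A is upward at 0 m, arm 2.79 m → moment R × 2.79 clockwise.
Balancing moments: R × 2.79 = 553.3, giving R = 198 N.

R_A ≈ 198 N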